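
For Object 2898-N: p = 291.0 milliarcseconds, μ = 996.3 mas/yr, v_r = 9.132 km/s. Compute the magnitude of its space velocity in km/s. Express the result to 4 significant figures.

18.62 km/s

d = 1/p = 1/0.2910″ = 3.4364 pc.
μ = 996.3 mas/yr = 0.9963 ″/yr.
v_t = 4.740 μ d = 4.740 × 0.9963 × 3.4364 = 16.228 km/s.
v = √(v_r² + v_t²) = √(9.132² + 16.228²) = √346.741 = 18.621 km/s.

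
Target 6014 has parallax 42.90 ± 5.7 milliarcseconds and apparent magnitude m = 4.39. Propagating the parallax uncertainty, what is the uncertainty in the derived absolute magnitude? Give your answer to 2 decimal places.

σ_M = 0.29 mag

M = m − 5 log₁₀ d + 5 = m + 5 log₁₀ p + 5, so ∂M/∂p = 5/(p ln 10).
σ_M = (5/ln 10) · (σ_p/p) = 2.1715 × 5.7/42.90 = 2.1715 × 0.13287 = 0.28853.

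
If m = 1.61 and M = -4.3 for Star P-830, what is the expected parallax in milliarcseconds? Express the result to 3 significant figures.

m − M = 1.61 − (-4.3) = 5.91.
d = 10^((m−M)/5 + 1) = 10^2.182 = 152.05 pc.
p = 1/d = 1/152.05 = 0.0065768 arcsec = 6.5768 mas.

6.58 mas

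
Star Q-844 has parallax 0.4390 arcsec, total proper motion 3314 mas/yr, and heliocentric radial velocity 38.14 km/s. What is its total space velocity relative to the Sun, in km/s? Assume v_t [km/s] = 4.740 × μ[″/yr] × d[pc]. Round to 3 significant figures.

52.3 km/s

d = 1/p = 1/0.4390″ = 2.2779 pc.
μ = 3314 mas/yr = 3.314 ″/yr.
v_t = 4.740 μ d = 4.740 × 3.314 × 2.2779 = 35.782 km/s.
v = √(v_r² + v_t²) = √(38.14² + 35.782²) = √2735.01 = 52.297 km/s.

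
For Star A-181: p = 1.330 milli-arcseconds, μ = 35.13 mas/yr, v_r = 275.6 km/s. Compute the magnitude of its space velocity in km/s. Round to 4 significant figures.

302.7 km/s

d = 1/p = 1/0.001330″ = 751.88 pc.
μ = 35.13 mas/yr = 0.03513 ″/yr.
v_t = 4.740 μ d = 4.740 × 0.03513 × 751.88 = 125.2 km/s.
v = √(v_r² + v_t²) = √(275.6² + 125.2²) = √91630.4 = 302.71 km/s.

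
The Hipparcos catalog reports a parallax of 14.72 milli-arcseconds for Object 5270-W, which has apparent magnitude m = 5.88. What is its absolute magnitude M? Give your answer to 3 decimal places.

d = 1/p = 1/0.01472″ = 67.935 pc.
m − M = 5 log₁₀(67.935) − 5 = 9.1605 − 5 = 4.1605.
M = m − (m − M) = 5.88 − 4.1605 = 1.720.

M = 1.720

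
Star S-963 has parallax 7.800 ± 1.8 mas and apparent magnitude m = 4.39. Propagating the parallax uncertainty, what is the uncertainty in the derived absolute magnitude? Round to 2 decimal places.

M = m − 5 log₁₀ d + 5 = m + 5 log₁₀ p + 5, so ∂M/∂p = 5/(p ln 10).
σ_M = (5/ln 10) · (σ_p/p) = 2.1715 × 1.8/7.800 = 2.1715 × 0.23077 = 0.50112.

σ_M = 0.50 mag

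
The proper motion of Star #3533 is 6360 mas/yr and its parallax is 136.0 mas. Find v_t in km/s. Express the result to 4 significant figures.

d = 1/p = 1/0.1360″ = 7.3529 pc.
μ = 6360 mas/yr = 6.36 ″/yr.
v_t = 4.74 × μ × d = 4.74 × 6.36 × 7.3529 = 221.66 km/s.

221.7 km/s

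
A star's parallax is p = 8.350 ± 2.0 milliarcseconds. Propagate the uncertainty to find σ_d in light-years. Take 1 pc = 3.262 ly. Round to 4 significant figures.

d = 1/p, so σ_d = σ_p / p².
σ_d = 0.00200 / (0.008350)² = 0.00200 / 0.000069723 = 28.685 pc = 28.685 × 3.262 ly = 93.57 ly.

93.57 ly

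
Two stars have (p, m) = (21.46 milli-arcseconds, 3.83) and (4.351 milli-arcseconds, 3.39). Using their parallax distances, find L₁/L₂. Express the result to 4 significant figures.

d₁ = 1/p₁ = 1/0.02146″ = 46.598 pc; d₂ = 1/p₂ = 1/0.004351″ = 229.83 pc.
M₁ = m₁ − 5 log₁₀ d₁ + 5 = 3.83 − 8.3418 + 5 = 0.4882.
M₂ = 3.39 − 11.8070 + 5 = -3.4170.
L₁/L₂ = 10^(0.4(M₂ − M₁)) = 10^(0.4 × (-3.9052)) = 10^(-1.56208) = 0.027411.

L₁/L₂ = 0.02741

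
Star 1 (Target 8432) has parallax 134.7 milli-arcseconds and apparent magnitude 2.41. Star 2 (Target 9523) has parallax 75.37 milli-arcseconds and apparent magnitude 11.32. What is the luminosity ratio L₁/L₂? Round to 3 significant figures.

L₁/L₂ = 1150

d₁ = 1/p₁ = 1/0.1347″ = 7.4239 pc; d₂ = 1/p₂ = 1/0.07537″ = 13.268 pc.
M₁ = m₁ − 5 log₁₀ d₁ + 5 = 2.41 − 4.3532 + 5 = 3.0568.
M₂ = 11.32 − 5.6140 + 5 = 10.7060.
L₁/L₂ = 10^(0.4(M₂ − M₁)) = 10^(0.4 × 7.6492) = 10^3.05968 = 1147.3.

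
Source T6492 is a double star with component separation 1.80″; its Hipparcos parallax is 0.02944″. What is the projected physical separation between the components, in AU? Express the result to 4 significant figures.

61.14 AU

d = 1/p = 1/0.02944″ = 33.967 pc.
At distance d (pc), an angle of θ arcsec spans θ·d AU: s = 1.80 × 33.967 = 61.141 AU.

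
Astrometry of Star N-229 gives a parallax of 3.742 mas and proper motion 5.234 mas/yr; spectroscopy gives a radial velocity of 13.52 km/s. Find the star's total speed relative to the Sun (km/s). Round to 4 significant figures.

d = 1/p = 1/0.003742″ = 267.24 pc.
μ = 5.234 mas/yr = 0.005234 ″/yr.
v_t = 4.740 μ d = 4.740 × 0.005234 × 267.24 = 6.63 km/s.
v = √(v_r² + v_t²) = √(13.52² + 6.63²) = √226.747 = 15.058 km/s.

15.06 km/s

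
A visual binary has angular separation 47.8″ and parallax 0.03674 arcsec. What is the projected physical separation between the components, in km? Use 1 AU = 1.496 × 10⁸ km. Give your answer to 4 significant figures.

1.946 × 10^11 km

d = 1/p = 1/0.03674″ = 27.218 pc.
At distance d (pc), an angle of θ arcsec spans θ·d AU: s = 47.8 × 27.218 = 1301 AU.
= 1301 × 1.496 × 10⁸ km = 1.9463 × 10^11 km.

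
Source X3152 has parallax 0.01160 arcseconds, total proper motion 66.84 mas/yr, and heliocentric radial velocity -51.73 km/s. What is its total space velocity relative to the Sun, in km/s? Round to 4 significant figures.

58.50 km/s

d = 1/p = 1/0.01160″ = 86.207 pc.
μ = 66.84 mas/yr = 0.06684 ″/yr.
v_t = 4.740 μ d = 4.740 × 0.06684 × 86.207 = 27.312 km/s.
v = √(v_r² + v_t²) = √((-51.73)² + 27.312²) = √3421.94 = 58.497 km/s.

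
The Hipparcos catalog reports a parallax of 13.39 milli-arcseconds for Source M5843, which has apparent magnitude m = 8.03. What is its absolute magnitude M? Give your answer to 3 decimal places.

d = 1/p = 1/0.01339″ = 74.683 pc.
m − M = 5 log₁₀(74.683) − 5 = 9.3661 − 5 = 4.3661.
M = m − (m − M) = 8.03 − 4.3661 = 3.664.

M = 3.664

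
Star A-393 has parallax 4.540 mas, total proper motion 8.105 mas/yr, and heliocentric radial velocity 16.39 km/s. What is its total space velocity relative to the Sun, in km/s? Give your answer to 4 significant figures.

18.45 km/s

d = 1/p = 1/0.004540″ = 220.26 pc.
μ = 8.105 mas/yr = 0.008105 ″/yr.
v_t = 4.740 μ d = 4.740 × 0.008105 × 220.26 = 8.4619 km/s.
v = √(v_r² + v_t²) = √(16.39² + 8.4619²) = √340.236 = 18.445 km/s.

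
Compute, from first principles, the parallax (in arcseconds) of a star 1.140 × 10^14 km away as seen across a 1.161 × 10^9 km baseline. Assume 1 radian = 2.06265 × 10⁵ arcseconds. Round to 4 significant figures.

θ ≈ B/d = (1.161 × 10^9) / (1.140 × 10^14) = 1.0184 × 10^-5 rad.
In arcseconds: 1.0184 × 10^-5 × 206265 = 2.1006″.

2.101 arcsec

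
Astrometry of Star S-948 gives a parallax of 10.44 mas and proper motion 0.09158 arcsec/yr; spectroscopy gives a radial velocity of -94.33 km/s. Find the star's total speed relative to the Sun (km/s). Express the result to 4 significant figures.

103.1 km/s

d = 1/p = 1/0.01044″ = 95.785 pc.
v_t = 4.740 μ d = 4.740 × 0.09158 × 95.785 = 41.579 km/s.
v = √(v_r² + v_t²) = √((-94.33)² + 41.579²) = √10627 = 103.09 km/s.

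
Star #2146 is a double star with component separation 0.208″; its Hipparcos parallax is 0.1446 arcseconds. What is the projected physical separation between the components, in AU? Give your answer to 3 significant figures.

d = 1/p = 1/0.1446″ = 6.9156 pc.
At distance d (pc), an angle of θ arcsec spans θ·d AU: s = 0.208 × 6.9156 = 1.4384 AU.

1.44 AU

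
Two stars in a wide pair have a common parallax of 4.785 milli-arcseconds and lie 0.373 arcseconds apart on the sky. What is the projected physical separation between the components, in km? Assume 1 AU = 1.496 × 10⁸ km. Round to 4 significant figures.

d = 1/p = 1/0.004785″ = 208.99 pc.
At distance d (pc), an angle of θ arcsec spans θ·d AU: s = 0.373 × 208.99 = 77.953 AU.
= 77.953 × 1.496 × 10⁸ km = 1.1662 × 10^10 km.

1.166 × 10^10 km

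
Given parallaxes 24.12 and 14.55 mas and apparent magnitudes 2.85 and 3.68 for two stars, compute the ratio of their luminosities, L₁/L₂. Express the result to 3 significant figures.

L₁/L₂ = 0.782

d₁ = 1/p₁ = 1/0.02412″ = 41.459 pc; d₂ = 1/p₂ = 1/0.01455″ = 68.729 pc.
M₁ = m₁ − 5 log₁₀ d₁ + 5 = 2.85 − 8.0881 + 5 = -0.2381.
M₂ = 3.68 − 9.1857 + 5 = -0.5057.
L₁/L₂ = 10^(0.4(M₂ − M₁)) = 10^(0.4 × (-0.2676)) = 10^(-0.10704) = 0.78156.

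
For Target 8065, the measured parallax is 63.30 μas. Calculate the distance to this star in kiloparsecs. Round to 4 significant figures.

p = 63.30 μas = 0.00006330 arcsec.
d = 1/p = 1/0.00006330 = 15798 pc.
= 15.798 kpc.

15.80 kpc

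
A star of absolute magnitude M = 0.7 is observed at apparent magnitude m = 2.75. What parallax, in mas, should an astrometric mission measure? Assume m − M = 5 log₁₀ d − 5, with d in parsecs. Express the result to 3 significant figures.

38.9 mas

m − M = 2.75 − 0.7 = 2.05.
d = 10^((m−M)/5 + 1) = 10^1.410 = 25.704 pc.
p = 1/d = 1/25.704 = 0.038904 arcsec = 38.904 mas.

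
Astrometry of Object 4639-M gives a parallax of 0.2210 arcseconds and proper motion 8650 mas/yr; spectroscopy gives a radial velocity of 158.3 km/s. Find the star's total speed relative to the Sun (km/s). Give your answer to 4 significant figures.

d = 1/p = 1/0.2210″ = 4.5249 pc.
μ = 8650 mas/yr = 8.650 ″/yr.
v_t = 4.740 μ d = 4.740 × 8.650 × 4.5249 = 185.53 km/s.
v = √(v_r² + v_t²) = √(158.3² + 185.53²) = √59480.3 = 243.89 km/s.

243.9 km/s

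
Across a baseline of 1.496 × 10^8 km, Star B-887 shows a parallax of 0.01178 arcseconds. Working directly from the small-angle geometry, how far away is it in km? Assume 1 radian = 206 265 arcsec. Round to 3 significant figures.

2.62 × 10^15 km

θ = 0.01178″ = 0.01178/206265 = 5.7111 × 10^-8 rad.
d = B/θ = (1.496 × 10^8) / (5.7111 × 10^-8) = 2.6195 × 10^15 km.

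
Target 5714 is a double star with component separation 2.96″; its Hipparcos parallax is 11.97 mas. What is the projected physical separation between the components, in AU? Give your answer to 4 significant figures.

d = 1/p = 1/0.01197″ = 83.542 pc.
At distance d (pc), an angle of θ arcsec spans θ·d AU: s = 2.96 × 83.542 = 247.28 AU.

247.3 AU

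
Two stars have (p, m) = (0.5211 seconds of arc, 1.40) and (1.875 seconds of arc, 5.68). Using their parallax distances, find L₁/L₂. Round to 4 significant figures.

L₁/L₂ = 667.1

d₁ = 1/p₁ = 1/0.5211″ = 1.919 pc; d₂ = 1/p₂ = 1/1.875″ = 0.53333 pc.
M₁ = m₁ − 5 log₁₀ d₁ + 5 = 1.40 − 1.4154 + 5 = 4.9846.
M₂ = 5.68 − (-1.3650) + 5 = 12.0450.
L₁/L₂ = 10^(0.4(M₂ − M₁)) = 10^(0.4 × 7.0604) = 10^2.82416 = 667.05.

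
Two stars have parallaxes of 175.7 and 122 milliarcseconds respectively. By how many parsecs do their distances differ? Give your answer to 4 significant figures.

2.505 pc

d_A = 1/0.1757″ = 5.6915 pc; d_B = 1/0.1220″ = 8.1967 pc.
|d_B − d_A| = |8.1967 − 5.6915| = 2.5052 pc.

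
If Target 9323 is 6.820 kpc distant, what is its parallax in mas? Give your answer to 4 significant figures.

0.1466 mas

d = 6.820 kpc = 6820 pc.
p = 1/d = 1/6820 = 0.00014663 arcsec.
= 0.00014663 × 1000 = 0.14663 mas.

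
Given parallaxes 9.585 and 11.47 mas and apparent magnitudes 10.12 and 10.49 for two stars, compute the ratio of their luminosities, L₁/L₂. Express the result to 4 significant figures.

d₁ = 1/p₁ = 1/0.009585″ = 104.33 pc; d₂ = 1/p₂ = 1/0.01147″ = 87.184 pc.
M₁ = m₁ − 5 log₁₀ d₁ + 5 = 10.12 − 10.0920 + 5 = 5.0280.
M₂ = 10.49 − 9.7022 + 5 = 5.7878.
L₁/L₂ = 10^(0.4(M₂ − M₁)) = 10^(0.4 × 0.7598) = 10^0.30392 = 2.0134.

L₁/L₂ = 2.013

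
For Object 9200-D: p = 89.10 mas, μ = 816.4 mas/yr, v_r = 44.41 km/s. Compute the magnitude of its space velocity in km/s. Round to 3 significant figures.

d = 1/p = 1/0.08910″ = 11.223 pc.
μ = 816.4 mas/yr = 0.8164 ″/yr.
v_t = 4.740 μ d = 4.740 × 0.8164 × 11.223 = 43.43 km/s.
v = √(v_r² + v_t²) = √(44.41² + 43.43²) = √3858.41 = 62.116 km/s.

62.1 km/s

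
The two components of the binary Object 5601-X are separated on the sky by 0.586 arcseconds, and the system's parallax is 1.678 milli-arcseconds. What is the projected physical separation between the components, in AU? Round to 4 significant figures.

349.2 AU

d = 1/p = 1/0.001678″ = 595.95 pc.
At distance d (pc), an angle of θ arcsec spans θ·d AU: s = 0.586 × 595.95 = 349.23 AU.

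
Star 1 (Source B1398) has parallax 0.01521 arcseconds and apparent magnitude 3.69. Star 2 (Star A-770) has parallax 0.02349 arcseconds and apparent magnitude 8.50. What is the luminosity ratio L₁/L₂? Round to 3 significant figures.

L₁/L₂ = 200

d₁ = 1/p₁ = 1/0.01521″ = 65.746 pc; d₂ = 1/p₂ = 1/0.02349″ = 42.571 pc.
M₁ = m₁ − 5 log₁₀ d₁ + 5 = 3.69 − 9.0893 + 5 = -0.3993.
M₂ = 8.50 − 8.1456 + 5 = 5.3544.
L₁/L₂ = 10^(0.4(M₂ − M₁)) = 10^(0.4 × 5.7537) = 10^2.30148 = 200.21.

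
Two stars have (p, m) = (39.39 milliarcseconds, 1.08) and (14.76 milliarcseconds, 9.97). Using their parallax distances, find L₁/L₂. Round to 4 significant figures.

d₁ = 1/p₁ = 1/0.03939″ = 25.387 pc; d₂ = 1/p₂ = 1/0.01476″ = 67.751 pc.
M₁ = m₁ − 5 log₁₀ d₁ + 5 = 1.08 − 7.0231 + 5 = -0.9431.
M₂ = 9.97 − 9.1546 + 5 = 5.8154.
L₁/L₂ = 10^(0.4(M₂ − M₁)) = 10^(0.4 × 6.7585) = 10^2.70340 = 505.13.

L₁/L₂ = 505.1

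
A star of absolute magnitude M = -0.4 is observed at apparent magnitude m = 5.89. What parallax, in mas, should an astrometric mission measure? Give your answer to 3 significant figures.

m − M = 5.89 − (-0.4) = 6.29.
d = 10^((m−M)/5 + 1) = 10^2.258 = 181.13 pc.
p = 1/d = 1/181.13 = 0.0055209 arcsec = 5.5209 mas.

5.52 mas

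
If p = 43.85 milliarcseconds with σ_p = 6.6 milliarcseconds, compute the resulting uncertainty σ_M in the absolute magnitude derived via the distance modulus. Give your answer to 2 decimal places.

M = m − 5 log₁₀ d + 5 = m + 5 log₁₀ p + 5, so ∂M/∂p = 5/(p ln 10).
σ_M = (5/ln 10) · (σ_p/p) = 2.1715 × 6.6/43.85 = 2.1715 × 0.15051 = 0.32683.

σ_M = 0.33 mag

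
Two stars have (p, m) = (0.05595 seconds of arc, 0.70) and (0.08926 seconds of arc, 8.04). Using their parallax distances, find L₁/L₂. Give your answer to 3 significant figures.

d₁ = 1/p₁ = 1/0.05595″ = 17.873 pc; d₂ = 1/p₂ = 1/0.08926″ = 11.203 pc.
M₁ = m₁ − 5 log₁₀ d₁ + 5 = 0.70 − 6.2610 + 5 = -0.5610.
M₂ = 8.04 − 5.2467 + 5 = 7.7933.
L₁/L₂ = 10^(0.4(M₂ − M₁)) = 10^(0.4 × 8.3543) = 10^3.34172 = 2196.4.

L₁/L₂ = 2200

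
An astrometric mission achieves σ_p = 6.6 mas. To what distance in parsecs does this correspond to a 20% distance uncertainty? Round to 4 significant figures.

σ_d/d = σ_p/p, so the condition is σ_p/p ≤ 0.20, i.e. p ≥ σ_p/0.20.
p_min = 6.6/0.20 = 33 mas = 0.033 arcsec.
d_max = 1/p_min = 1/0.033 = 30.303 pc.

30.30 pc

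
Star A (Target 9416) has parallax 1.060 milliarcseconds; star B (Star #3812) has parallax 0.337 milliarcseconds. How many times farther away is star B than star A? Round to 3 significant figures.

3.15

Since d = 1/p, d_B/d_A = p_A/p_B.
= 1.060 / 0.337 = 3.1454.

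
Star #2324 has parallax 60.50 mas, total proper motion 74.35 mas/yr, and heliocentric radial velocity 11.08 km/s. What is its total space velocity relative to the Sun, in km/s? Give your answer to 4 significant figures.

d = 1/p = 1/0.06050″ = 16.529 pc.
μ = 74.35 mas/yr = 0.07435 ″/yr.
v_t = 4.740 μ d = 4.740 × 0.07435 × 16.529 = 5.8251 km/s.
v = √(v_r² + v_t²) = √(11.08² + 5.8251²) = √156.698 = 12.518 km/s.

12.52 km/s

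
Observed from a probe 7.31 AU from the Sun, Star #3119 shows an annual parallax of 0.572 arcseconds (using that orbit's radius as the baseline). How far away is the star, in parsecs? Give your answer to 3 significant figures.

With baseline B (in AU) and parallax p (in arcsec), d = B/p parsecs.
d = 7.31 / 0.572 = 12.78 pc.

12.8 pc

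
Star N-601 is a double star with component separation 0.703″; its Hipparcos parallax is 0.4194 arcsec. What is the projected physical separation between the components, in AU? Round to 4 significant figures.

1.676 AU

d = 1/p = 1/0.4194″ = 2.3844 pc.
At distance d (pc), an angle of θ arcsec spans θ·d AU: s = 0.703 × 2.3844 = 1.6762 AU.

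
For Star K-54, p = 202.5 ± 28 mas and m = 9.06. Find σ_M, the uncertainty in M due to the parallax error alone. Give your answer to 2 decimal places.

σ_M = 0.30 mag

M = m − 5 log₁₀ d + 5 = m + 5 log₁₀ p + 5, so ∂M/∂p = 5/(p ln 10).
σ_M = (5/ln 10) · (σ_p/p) = 2.1715 × 28/202.5 = 2.1715 × 0.13827 = 0.30025.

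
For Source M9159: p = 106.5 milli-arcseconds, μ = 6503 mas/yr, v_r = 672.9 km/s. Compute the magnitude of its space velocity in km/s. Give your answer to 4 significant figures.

732.5 km/s

d = 1/p = 1/0.1065″ = 9.3897 pc.
μ = 6503 mas/yr = 6.503 ″/yr.
v_t = 4.740 μ d = 4.740 × 6.503 × 9.3897 = 289.43 km/s.
v = √(v_r² + v_t²) = √(672.9² + 289.43²) = √536564 = 732.51 km/s.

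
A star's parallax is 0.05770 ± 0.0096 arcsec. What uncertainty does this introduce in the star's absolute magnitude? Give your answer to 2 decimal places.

σ_M = 0.36 mag

M = m − 5 log₁₀ d + 5 = m + 5 log₁₀ p + 5, so ∂M/∂p = 5/(p ln 10).
σ_M = (5/ln 10) · (σ_p/p) = 2.1715 × 0.0096/0.05770 = 2.1715 × 0.16638 = 0.36129.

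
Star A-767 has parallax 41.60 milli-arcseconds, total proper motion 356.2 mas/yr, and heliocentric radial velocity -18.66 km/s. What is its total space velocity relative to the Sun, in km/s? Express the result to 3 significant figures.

44.7 km/s

d = 1/p = 1/0.04160″ = 24.038 pc.
μ = 356.2 mas/yr = 0.3562 ″/yr.
v_t = 4.740 μ d = 4.740 × 0.3562 × 24.038 = 40.585 km/s.
v = √(v_r² + v_t²) = √((-18.66)² + 40.585²) = √1995.34 = 44.669 km/s.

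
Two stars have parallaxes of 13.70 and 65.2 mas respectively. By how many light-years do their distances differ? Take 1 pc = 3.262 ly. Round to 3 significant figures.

d_A = 1/0.01370″ = 72.993 pc; d_B = 1/0.06520″ = 15.337 pc.
|d_B − d_A| = |15.337 − 72.993| = 57.656 pc = 57.656 × 3.262 ly = 188.07 ly.

188 ly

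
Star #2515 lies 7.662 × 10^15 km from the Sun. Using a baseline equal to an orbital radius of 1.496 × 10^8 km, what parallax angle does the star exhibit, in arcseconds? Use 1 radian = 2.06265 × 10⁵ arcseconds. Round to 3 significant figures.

0.00403 arcsec

θ ≈ B/d = (1.496 × 10^8) / (7.662 × 10^15) = 1.9525 × 10^-8 rad.
In arcseconds: 1.9525 × 10^-8 × 206265 = 0.0040273″.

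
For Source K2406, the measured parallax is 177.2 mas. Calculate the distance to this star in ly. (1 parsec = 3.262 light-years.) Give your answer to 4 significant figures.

18.41 ly

p = 177.2 mas = 0.1772 arcsec.
d = 1/p = 1/0.1772 = 5.6433 pc.
In light-years: 5.6433 × 3.262 = 18.408 ly.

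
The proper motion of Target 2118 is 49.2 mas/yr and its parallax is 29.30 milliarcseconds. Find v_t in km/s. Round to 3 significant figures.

d = 1/p = 1/0.02930″ = 34.13 pc.
μ = 49.2 mas/yr = 0.0492 ″/yr.
v_t = 4.74 × μ × d = 4.74 × 0.0492 × 34.13 = 7.9594 km/s.

7.96 km/s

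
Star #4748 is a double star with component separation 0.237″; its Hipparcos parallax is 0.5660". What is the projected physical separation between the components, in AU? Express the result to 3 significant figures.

d = 1/p = 1/0.5660″ = 1.7668 pc.
At distance d (pc), an angle of θ arcsec spans θ·d AU: s = 0.237 × 1.7668 = 0.41873 AU.

0.419 AU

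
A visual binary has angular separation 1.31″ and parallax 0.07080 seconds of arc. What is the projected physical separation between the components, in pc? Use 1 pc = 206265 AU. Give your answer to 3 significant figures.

8.97 × 10^-5 pc

d = 1/p = 1/0.07080″ = 14.124 pc.
At distance d (pc), an angle of θ arcsec spans θ·d AU: s = 1.31 × 14.124 = 18.502 AU.
= 18.502 / 206265 = 8.9700 × 10^-5 pc.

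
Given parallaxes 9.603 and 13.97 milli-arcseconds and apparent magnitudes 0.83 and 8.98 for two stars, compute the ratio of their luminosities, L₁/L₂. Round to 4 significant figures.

d₁ = 1/p₁ = 1/0.009603″ = 104.13 pc; d₂ = 1/p₂ = 1/0.01397″ = 71.582 pc.
M₁ = m₁ − 5 log₁₀ d₁ + 5 = 0.83 − 10.0879 + 5 = -4.2579.
M₂ = 8.98 − 9.2740 + 5 = 4.7060.
L₁/L₂ = 10^(0.4(M₂ − M₁)) = 10^(0.4 × 8.9639) = 10^3.58556 = 3850.9.

L₁/L₂ = 3851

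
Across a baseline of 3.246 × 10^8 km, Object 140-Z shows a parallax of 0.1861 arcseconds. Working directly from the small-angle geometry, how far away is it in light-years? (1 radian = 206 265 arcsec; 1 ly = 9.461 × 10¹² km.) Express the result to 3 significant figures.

θ = 0.1861″ = 0.1861/206265 = 9.0224 × 10^-7 rad.
d = B/θ = (3.246 × 10^8) / (9.0224 × 10^-7) = 3.5977 × 10^14 km = (3.5977 × 10^14) / (9.461 × 10^12) ly = 38.027 ly.

38.0 ly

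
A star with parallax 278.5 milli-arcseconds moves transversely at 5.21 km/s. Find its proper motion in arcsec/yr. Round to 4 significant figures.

d = 1/p = 1/0.2785″ = 3.5907 pc.
μ = v_t / (4.74 d) = 5.21 / (4.74 × 3.5907) = 5.21 / 17.02 = 0.30611 ″/yr.

0.3061 arcsec/yr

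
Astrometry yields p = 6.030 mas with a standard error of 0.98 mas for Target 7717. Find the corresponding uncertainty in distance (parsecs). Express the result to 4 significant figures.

d = 1/p, so σ_d = σ_p / p².
σ_d = 0.000980 / (0.006030)² = 0.000980 / 0.000036361 = 26.952 pc.

26.95 pc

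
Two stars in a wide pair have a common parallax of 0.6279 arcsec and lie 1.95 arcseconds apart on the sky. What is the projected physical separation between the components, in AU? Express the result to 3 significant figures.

d = 1/p = 1/0.6279″ = 1.5926 pc.
At distance d (pc), an angle of θ arcsec spans θ·d AU: s = 1.95 × 1.5926 = 3.1056 AU.

3.11 AU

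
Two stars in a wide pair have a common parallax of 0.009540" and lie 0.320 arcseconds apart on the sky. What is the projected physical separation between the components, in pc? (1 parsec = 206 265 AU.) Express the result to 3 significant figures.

0.000163 pc

d = 1/p = 1/0.009540″ = 104.82 pc.
At distance d (pc), an angle of θ arcsec spans θ·d AU: s = 0.320 × 104.82 = 33.542 AU.
= 33.542 / 206265 = 0.00016262 pc.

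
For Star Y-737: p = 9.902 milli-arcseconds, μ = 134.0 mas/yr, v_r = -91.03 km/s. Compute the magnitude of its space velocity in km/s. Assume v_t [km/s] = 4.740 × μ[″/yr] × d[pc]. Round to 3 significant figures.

111 km/s

d = 1/p = 1/0.009902″ = 100.99 pc.
μ = 134.0 mas/yr = 0.1340 ″/yr.
v_t = 4.740 μ d = 4.740 × 0.1340 × 100.99 = 64.145 km/s.
v = √(v_r² + v_t²) = √((-91.03)² + 64.145²) = √12401 = 111.36 km/s.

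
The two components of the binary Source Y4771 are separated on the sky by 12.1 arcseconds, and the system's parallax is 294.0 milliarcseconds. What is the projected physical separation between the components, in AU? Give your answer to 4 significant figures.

41.16 AU

d = 1/p = 1/0.2940″ = 3.4014 pc.
At distance d (pc), an angle of θ arcsec spans θ·d AU: s = 12.1 × 3.4014 = 41.157 AU.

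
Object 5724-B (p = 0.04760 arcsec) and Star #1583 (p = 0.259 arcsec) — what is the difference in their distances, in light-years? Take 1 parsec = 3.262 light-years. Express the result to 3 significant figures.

d_A = 1/0.04760″ = 21.008 pc; d_B = 1/0.2590″ = 3.861 pc.
|d_B − d_A| = |3.861 − 21.008| = 17.147 pc = 17.147 × 3.262 ly = 55.934 ly.

55.9 ly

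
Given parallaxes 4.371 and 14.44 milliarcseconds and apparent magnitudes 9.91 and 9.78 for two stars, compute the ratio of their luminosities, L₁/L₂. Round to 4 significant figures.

d₁ = 1/p₁ = 1/0.004371″ = 228.78 pc; d₂ = 1/p₂ = 1/0.01444″ = 69.252 pc.
M₁ = m₁ − 5 log₁₀ d₁ + 5 = 9.91 − 11.7971 + 5 = 3.1129.
M₂ = 9.78 − 9.2022 + 5 = 5.5778.
L₁/L₂ = 10^(0.4(M₂ − M₁)) = 10^(0.4 × 2.4649) = 10^0.98596 = 9.6819.

L₁/L₂ = 9.682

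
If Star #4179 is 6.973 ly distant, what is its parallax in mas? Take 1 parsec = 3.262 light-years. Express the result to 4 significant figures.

467.8 mas

d = 6.973 ly ÷ 3.262 = 2.1376 pc.
p = 1/d = 1/2.1376 = 0.46781 arcsec.
= 0.46781 × 1000 = 467.81 mas.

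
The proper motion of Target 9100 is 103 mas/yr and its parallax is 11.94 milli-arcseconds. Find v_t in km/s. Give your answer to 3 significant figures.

d = 1/p = 1/0.01194″ = 83.752 pc.
μ = 103 mas/yr = 0.103 ″/yr.
v_t = 4.74 × μ × d = 4.74 × 0.103 × 83.752 = 40.889 km/s.

40.9 km/s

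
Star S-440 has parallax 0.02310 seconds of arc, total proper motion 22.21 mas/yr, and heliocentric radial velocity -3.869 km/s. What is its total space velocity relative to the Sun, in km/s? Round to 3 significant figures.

d = 1/p = 1/0.02310″ = 43.29 pc.
μ = 22.21 mas/yr = 0.02221 ″/yr.
v_t = 4.740 μ d = 4.740 × 0.02221 × 43.29 = 4.5574 km/s.
v = √(v_r² + v_t²) = √((-3.869)² + 4.5574²) = √35.7391 = 5.9782 km/s.

5.98 km/s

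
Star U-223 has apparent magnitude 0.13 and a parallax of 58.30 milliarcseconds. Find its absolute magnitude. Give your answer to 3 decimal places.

M = -1.042

d = 1/p = 1/0.05830″ = 17.153 pc.
m − M = 5 log₁₀(17.153) − 5 = 6.1717 − 5 = 1.1717.
M = m − (m − M) = 0.13 − 1.1717 = -1.042.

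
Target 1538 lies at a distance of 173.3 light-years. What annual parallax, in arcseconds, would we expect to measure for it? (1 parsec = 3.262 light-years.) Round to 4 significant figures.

d = 173.3 ly ÷ 3.262 = 53.127 pc.
p = 1/d = 1/53.127 = 0.018823 arcsec.

0.01882 arcsec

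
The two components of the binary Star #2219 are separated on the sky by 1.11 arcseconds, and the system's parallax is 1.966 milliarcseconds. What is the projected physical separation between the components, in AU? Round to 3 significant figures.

565 AU

d = 1/p = 1/0.001966″ = 508.65 pc.
At distance d (pc), an angle of θ arcsec spans θ·d AU: s = 1.11 × 508.65 = 564.6 AU.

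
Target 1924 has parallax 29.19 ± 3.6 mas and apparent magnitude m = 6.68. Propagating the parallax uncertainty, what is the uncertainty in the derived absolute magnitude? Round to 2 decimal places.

σ_M = 0.27 mag

M = m − 5 log₁₀ d + 5 = m + 5 log₁₀ p + 5, so ∂M/∂p = 5/(p ln 10).
σ_M = (5/ln 10) · (σ_p/p) = 2.1715 × 3.6/29.19 = 2.1715 × 0.12333 = 0.26781.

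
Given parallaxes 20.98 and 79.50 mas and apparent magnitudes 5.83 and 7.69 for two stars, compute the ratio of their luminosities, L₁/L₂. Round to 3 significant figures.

d₁ = 1/p₁ = 1/0.02098″ = 47.664 pc; d₂ = 1/p₂ = 1/0.07950″ = 12.579 pc.
M₁ = m₁ − 5 log₁₀ d₁ + 5 = 5.83 − 8.3910 + 5 = 2.4390.
M₂ = 7.69 − 5.4982 + 5 = 7.1918.
L₁/L₂ = 10^(0.4(M₂ − M₁)) = 10^(0.4 × 4.7528) = 10^1.90112 = 79.638.

L₁/L₂ = 79.6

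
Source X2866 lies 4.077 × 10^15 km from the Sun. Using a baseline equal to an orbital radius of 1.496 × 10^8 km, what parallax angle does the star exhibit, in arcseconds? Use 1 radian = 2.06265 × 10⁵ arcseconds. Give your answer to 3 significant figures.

0.00757 arcsec

θ ≈ B/d = (1.496 × 10^8) / (4.077 × 10^15) = 3.6694 × 10^-8 rad.
In arcseconds: 3.6694 × 10^-8 × 206265 = 0.0075687″.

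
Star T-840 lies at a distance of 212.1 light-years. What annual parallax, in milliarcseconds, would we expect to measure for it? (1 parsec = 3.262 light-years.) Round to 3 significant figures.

d = 212.1 ly ÷ 3.262 = 65.021 pc.
p = 1/d = 1/65.021 = 0.01538 arcsec.
= 0.01538 × 1000 = 15.38 mas.

15.4 mas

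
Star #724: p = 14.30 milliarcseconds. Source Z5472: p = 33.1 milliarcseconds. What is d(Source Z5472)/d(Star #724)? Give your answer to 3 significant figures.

Since d = 1/p, d_B/d_A = p_A/p_B.
= 14.30 / 33.1 = 0.43202.

0.432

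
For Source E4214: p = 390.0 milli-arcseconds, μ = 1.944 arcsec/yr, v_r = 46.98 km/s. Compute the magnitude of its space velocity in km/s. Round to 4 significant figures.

d = 1/p = 1/0.3900″ = 2.5641 pc.
v_t = 4.740 μ d = 4.740 × 1.944 × 2.5641 = 23.627 km/s.
v = √(v_r² + v_t²) = √(46.98² + 23.627²) = √2765.36 = 52.587 km/s.

52.59 km/s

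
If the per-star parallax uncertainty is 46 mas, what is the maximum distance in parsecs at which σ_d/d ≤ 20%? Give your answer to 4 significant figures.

σ_d/d = σ_p/p, so the condition is σ_p/p ≤ 0.20, i.e. p ≥ σ_p/0.20.
p_min = 46/0.20 = 230 mas = 0.23 arcsec.
d_max = 1/p_min = 1/0.23 = 4.3478 pc.

4.348 pc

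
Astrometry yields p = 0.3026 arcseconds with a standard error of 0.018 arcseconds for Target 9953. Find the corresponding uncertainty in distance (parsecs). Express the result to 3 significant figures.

d = 1/p, so σ_d = σ_p / p².
σ_d = 0.0180 / (0.3026)² = 0.0180 / 0.091567 = 0.19658 pc.

0.197 pc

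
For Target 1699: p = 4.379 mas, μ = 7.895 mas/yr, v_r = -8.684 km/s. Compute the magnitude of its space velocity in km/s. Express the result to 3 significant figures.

d = 1/p = 1/0.004379″ = 228.36 pc.
μ = 7.895 mas/yr = 0.007895 ″/yr.
v_t = 4.740 μ d = 4.740 × 0.007895 × 228.36 = 8.5458 km/s.
v = √(v_r² + v_t²) = √((-8.684)² + 8.5458²) = √148.443 = 12.184 km/s.

12.2 km/s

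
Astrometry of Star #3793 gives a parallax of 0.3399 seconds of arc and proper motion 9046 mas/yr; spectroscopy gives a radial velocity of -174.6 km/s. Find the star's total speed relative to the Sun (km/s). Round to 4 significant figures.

d = 1/p = 1/0.3399″ = 2.942 pc.
μ = 9046 mas/yr = 9.046 ″/yr.
v_t = 4.740 μ d = 4.740 × 9.046 × 2.942 = 126.15 km/s.
v = √(v_r² + v_t²) = √((-174.6)² + 126.15²) = √46399 = 215.4 km/s.

215.4 km/s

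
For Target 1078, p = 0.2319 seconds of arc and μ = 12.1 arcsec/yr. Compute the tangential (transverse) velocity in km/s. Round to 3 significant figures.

d = 1/p = 1/0.2319″ = 4.3122 pc.
v_t = 4.74 × μ × d = 4.74 × 12.1 × 4.3122 = 247.32 km/s.

247 km/s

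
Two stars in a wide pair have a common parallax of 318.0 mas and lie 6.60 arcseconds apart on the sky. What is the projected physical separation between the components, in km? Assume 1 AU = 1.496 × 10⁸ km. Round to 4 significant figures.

d = 1/p = 1/0.3180″ = 3.1447 pc.
At distance d (pc), an angle of θ arcsec spans θ·d AU: s = 6.60 × 3.1447 = 20.755 AU.
= 20.755 × 1.496 × 10⁸ km = 3.1049 × 10^9 km.

3.105 × 10^9 km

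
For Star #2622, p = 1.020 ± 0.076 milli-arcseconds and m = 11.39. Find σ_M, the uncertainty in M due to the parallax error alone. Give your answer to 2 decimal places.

M = m − 5 log₁₀ d + 5 = m + 5 log₁₀ p + 5, so ∂M/∂p = 5/(p ln 10).
σ_M = (5/ln 10) · (σ_p/p) = 2.1715 × 0.076/1.020 = 2.1715 × 0.07451 = 0.1618.

σ_M = 0.16 mag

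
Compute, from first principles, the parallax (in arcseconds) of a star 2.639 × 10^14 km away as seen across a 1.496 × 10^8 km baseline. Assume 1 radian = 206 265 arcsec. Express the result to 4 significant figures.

θ ≈ B/d = (1.496 × 10^8) / (2.639 × 10^14) = 5.6688 × 10^-7 rad.
In arcseconds: 5.6688 × 10^-7 × 206265 = 0.11693″.

0.1169 arcsec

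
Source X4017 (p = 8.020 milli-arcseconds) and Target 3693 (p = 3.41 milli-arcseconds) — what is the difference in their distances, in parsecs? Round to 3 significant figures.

169 pc

d_A = 1/0.008020″ = 124.69 pc; d_B = 1/0.003410″ = 293.26 pc.
|d_B − d_A| = |293.26 − 124.69| = 168.57 pc.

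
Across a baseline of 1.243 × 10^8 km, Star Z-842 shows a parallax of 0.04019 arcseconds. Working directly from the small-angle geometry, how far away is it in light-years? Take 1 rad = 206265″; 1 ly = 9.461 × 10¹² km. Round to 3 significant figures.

67.4 ly

θ = 0.04019″ = 0.04019/206265 = 1.9485 × 10^-7 rad.
d = B/θ = (1.243 × 10^8) / (1.9485 × 10^-7) = 6.3793 × 10^14 km = (6.3793 × 10^14) / (9.461 × 10^12) ly = 67.427 ly.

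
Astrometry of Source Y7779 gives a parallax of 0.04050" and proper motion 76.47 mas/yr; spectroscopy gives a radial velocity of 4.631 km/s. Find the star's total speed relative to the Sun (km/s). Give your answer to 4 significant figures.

d = 1/p = 1/0.04050″ = 24.691 pc.
μ = 76.47 mas/yr = 0.07647 ″/yr.
v_t = 4.740 μ d = 4.740 × 0.07647 × 24.691 = 8.9497 km/s.
v = √(v_r² + v_t²) = √(4.631² + 8.9497²) = √101.543 = 10.077 km/s.

10.08 km/s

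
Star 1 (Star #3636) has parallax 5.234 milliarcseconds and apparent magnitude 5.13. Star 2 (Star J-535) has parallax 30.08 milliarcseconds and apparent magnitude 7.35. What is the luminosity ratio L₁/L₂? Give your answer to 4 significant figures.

d₁ = 1/p₁ = 1/0.005234″ = 191.06 pc; d₂ = 1/p₂ = 1/0.03008″ = 33.245 pc.
M₁ = m₁ − 5 log₁₀ d₁ + 5 = 5.13 − 11.4058 + 5 = -1.2758.
M₂ = 7.35 − 7.6086 + 5 = 4.7414.
L₁/L₂ = 10^(0.4(M₂ − M₁)) = 10^(0.4 × 6.0172) = 10^2.40688 = 255.2.

L₁/L₂ = 255.2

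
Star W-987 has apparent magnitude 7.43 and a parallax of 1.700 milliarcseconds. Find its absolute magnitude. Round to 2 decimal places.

M = -1.42

d = 1/p = 1/0.001700″ = 588.24 pc.
m − M = 5 log₁₀(588.24) − 5 = 13.8478 − 5 = 8.8478.
M = m − (m − M) = 7.43 − 8.8478 = -1.42.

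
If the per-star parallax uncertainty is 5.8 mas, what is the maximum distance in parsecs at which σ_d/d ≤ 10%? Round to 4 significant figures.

17.24 pc

σ_d/d = σ_p/p, so the condition is σ_p/p ≤ 0.10, i.e. p ≥ σ_p/0.10.
p_min = 5.8/0.10 = 58 mas = 0.058 arcsec.
d_max = 1/p_min = 1/0.058 = 17.241 pc.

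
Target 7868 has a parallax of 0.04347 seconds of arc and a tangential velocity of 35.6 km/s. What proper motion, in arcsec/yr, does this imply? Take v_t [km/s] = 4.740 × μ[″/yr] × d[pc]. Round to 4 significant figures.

0.3265 arcsec/yr

d = 1/p = 1/0.04347″ = 23.004 pc.
μ = v_t / (4.74 d) = 35.6 / (4.74 × 23.004) = 35.6 / 109.04 = 0.32649 ″/yr.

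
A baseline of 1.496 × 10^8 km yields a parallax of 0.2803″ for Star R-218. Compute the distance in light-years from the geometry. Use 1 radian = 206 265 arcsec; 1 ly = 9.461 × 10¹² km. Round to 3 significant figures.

θ = 0.2803″ = 0.2803/206265 = 1.3589 × 10^-6 rad.
d = B/θ = (1.496 × 10^8) / (1.3589 × 10^-6) = 1.1009 × 10^14 km = (1.1009 × 10^14) / (9.461 × 10^12) ly = 11.636 ly.

11.6 ly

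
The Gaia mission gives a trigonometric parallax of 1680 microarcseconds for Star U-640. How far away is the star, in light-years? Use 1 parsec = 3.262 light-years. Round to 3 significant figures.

p = 1680 microarcseconds = 0.001680 arcsec.
d = 1/p = 1/0.001680 = 595.24 pc.
In light-years: 595.24 × 3.262 = 1941.7 ly.

1940 light years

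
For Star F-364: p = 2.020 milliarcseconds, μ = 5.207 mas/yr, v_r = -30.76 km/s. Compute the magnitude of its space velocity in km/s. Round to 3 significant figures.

33.1 km/s

d = 1/p = 1/0.002020″ = 495.05 pc.
μ = 5.207 mas/yr = 0.005207 ″/yr.
v_t = 4.740 μ d = 4.740 × 0.005207 × 495.05 = 12.218 km/s.
v = √(v_r² + v_t²) = √((-30.76)² + 12.218²) = √1095.46 = 33.098 km/s.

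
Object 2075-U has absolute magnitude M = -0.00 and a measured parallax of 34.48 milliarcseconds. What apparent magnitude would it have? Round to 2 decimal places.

m = 2.31

d = 1/p = 1/0.03448″ = 29.002 pc.
m − M = 5 log₁₀ d − 5 = 5 log₁₀(29.002) − 5 = 7.3121 − 5 = 2.3121.
m = M + (m − M) = -0.00 + 2.3121 = 2.31.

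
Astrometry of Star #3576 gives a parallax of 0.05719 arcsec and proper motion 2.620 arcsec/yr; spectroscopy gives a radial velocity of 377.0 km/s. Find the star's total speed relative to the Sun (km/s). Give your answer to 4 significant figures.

d = 1/p = 1/0.05719″ = 17.486 pc.
v_t = 4.740 μ d = 4.740 × 2.620 × 17.486 = 217.16 km/s.
v = √(v_r² + v_t²) = √(377.0² + 217.16²) = √189287 = 435.07 km/s.

435.1 km/s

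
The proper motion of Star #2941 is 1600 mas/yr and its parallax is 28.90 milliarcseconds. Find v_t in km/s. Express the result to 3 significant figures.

262 km/s

d = 1/p = 1/0.02890″ = 34.602 pc.
μ = 1600 mas/yr = 1.60 ″/yr.
v_t = 4.74 × μ × d = 4.74 × 1.60 × 34.602 = 262.42 km/s.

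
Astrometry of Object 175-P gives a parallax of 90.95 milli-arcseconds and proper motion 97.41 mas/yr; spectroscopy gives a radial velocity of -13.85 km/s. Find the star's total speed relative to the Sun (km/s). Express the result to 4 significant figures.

d = 1/p = 1/0.09095″ = 10.995 pc.
μ = 97.41 mas/yr = 0.09741 ″/yr.
v_t = 4.740 μ d = 4.740 × 0.09741 × 10.995 = 5.0766 km/s.
v = √(v_r² + v_t²) = √((-13.85)² + 5.0766²) = √217.594 = 14.751 km/s.

14.75 km/s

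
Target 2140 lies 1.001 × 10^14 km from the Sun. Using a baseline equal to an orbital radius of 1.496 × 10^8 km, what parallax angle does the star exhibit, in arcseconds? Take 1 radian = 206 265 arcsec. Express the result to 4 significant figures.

θ ≈ B/d = (1.496 × 10^8) / (1.001 × 10^14) = 1.4945 × 10^-6 rad.
In arcseconds: 1.4945 × 10^-6 × 206265 = 0.30826″.

0.3083 arcsec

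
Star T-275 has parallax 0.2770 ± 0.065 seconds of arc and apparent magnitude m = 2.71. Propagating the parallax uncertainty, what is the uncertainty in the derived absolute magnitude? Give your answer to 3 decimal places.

M = m − 5 log₁₀ d + 5 = m + 5 log₁₀ p + 5, so ∂M/∂p = 5/(p ln 10).
σ_M = (5/ln 10) · (σ_p/p) = 2.1715 × 0.065/0.2770 = 2.1715 × 0.23466 = 0.50956.

σ_M = 0.510 mag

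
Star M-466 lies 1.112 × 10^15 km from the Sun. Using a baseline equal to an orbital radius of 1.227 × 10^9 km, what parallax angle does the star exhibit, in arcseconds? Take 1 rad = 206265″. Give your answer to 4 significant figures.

0.2276 arcsec

θ ≈ B/d = (1.227 × 10^9) / (1.112 × 10^15) = 1.1034 × 10^-6 rad.
In arcseconds: 1.1034 × 10^-6 × 206265 = 0.22759″.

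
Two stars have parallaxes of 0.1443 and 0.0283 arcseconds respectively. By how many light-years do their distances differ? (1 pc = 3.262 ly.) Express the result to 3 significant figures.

d_A = 1/0.1443″ = 6.93 pc; d_B = 1/0.02830″ = 35.336 pc.
|d_B − d_A| = |35.336 − 6.93| = 28.406 pc = 28.406 × 3.262 ly = 92.66 ly.

92.7 ly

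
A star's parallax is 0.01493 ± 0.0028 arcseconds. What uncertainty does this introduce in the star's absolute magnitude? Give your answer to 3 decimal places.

M = m − 5 log₁₀ d + 5 = m + 5 log₁₀ p + 5, so ∂M/∂p = 5/(p ln 10).
σ_M = (5/ln 10) · (σ_p/p) = 2.1715 × 0.0028/0.01493 = 2.1715 × 0.18754 = 0.40724.

σ_M = 0.407 mag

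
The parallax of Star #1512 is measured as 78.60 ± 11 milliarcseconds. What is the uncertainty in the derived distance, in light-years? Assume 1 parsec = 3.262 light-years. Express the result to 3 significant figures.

d = 1/p, so σ_d = σ_p / p².
σ_d = 0.0110 / (0.07860)² = 0.0110 / 0.006178 = 1.7805 pc = 1.7805 × 3.262 ly = 5.808 ly.

5.81 ly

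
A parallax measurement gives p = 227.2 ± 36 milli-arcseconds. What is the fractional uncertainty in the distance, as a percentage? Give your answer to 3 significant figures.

For d = 1/p, |σ_d/d| = |σ_p/p|.
σ_p/p = 36 / 227.2 = 0.15845 = 15.845%.

15.8%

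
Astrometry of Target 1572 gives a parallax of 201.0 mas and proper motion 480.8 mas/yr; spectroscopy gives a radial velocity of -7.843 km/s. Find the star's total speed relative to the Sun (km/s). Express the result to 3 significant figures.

13.8 km/s

d = 1/p = 1/0.2010″ = 4.9751 pc.
μ = 480.8 mas/yr = 0.4808 ″/yr.
v_t = 4.740 μ d = 4.740 × 0.4808 × 4.9751 = 11.338 km/s.
v = √(v_r² + v_t²) = √((-7.843)² + 11.338²) = √190.063 = 13.786 km/s.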